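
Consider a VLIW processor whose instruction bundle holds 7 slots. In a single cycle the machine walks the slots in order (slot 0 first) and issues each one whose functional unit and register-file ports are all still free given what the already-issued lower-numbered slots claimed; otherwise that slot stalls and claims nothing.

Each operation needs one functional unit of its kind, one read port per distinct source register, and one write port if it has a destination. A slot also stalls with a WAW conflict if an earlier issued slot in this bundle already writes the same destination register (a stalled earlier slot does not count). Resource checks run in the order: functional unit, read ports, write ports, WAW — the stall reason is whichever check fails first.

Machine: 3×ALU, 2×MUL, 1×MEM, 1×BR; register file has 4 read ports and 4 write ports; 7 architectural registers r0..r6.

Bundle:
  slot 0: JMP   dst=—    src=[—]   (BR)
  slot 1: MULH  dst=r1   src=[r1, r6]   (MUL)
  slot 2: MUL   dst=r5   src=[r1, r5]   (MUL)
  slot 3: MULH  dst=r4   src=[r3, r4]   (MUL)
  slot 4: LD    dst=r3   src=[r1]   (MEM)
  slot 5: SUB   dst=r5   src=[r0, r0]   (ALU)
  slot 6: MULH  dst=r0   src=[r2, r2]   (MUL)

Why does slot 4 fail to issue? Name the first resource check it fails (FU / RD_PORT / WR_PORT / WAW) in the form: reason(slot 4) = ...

slot 0 (BR): ISSUE — free A3,Mu2,Ld1,B0 rp4 wp4
slot 1 (MUL): ISSUE — free A3,Mu1,Ld1,B0 rp2 wp3
slot 2 (MUL): ISSUE — free A3,Mu0,Ld1,B0 rp0 wp2
slot 3 (MUL): stall FU — free A3,Mu0,Ld1,B0 rp0 wp2
slot 4 (MEM): stall RD_PORT — free A3,Mu0,Ld1,B0 rp0 wp2
slot 5 (ALU): stall RD_PORT — free A3,Mu0,Ld1,B0 rp0 wp2
slot 6 (MUL): stall FU — free A3,Mu0,Ld1,B0 rp0 wp2

reason(slot 4) = RD_PORT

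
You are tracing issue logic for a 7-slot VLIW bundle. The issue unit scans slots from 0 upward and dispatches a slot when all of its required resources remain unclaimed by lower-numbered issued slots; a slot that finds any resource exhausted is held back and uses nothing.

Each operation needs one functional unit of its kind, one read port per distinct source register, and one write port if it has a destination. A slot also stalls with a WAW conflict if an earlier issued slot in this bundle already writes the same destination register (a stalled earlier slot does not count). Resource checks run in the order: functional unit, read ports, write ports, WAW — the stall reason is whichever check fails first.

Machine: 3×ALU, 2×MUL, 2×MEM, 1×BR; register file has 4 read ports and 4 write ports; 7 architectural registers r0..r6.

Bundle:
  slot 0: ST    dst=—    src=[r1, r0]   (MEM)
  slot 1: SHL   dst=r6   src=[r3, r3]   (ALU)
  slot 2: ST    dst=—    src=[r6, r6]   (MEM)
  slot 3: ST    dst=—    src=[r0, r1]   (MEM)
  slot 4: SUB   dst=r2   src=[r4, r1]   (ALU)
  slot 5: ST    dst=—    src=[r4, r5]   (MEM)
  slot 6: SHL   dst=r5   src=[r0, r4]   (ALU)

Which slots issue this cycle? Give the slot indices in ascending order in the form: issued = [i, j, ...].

issued = [0, 1, 2]

#0 MEM src=r1,r0 dispatched  <A:3 Mu:2 Ld:1 B:1 rd:2 wr:4>
#1 ALU src=r3,r3 dispatched  <A:2 Mu:2 Ld:1 B:1 rd:1 wr:3>
#2 MEM src=r6,r6 dispatched  <A:2 Mu:2 Ld:0 B:1 rd:0 wr:3>
#3 MEM src=r0,r1 held:FU  <A:2 Mu:2 Ld:0 B:1 rd:0 wr:3>
#4 ALU src=r4,r1 held:RD_PORT  <A:2 Mu:2 Ld:0 B:1 rd:0 wr:3>
#5 MEM src=r4,r5 held:FU  <A:2 Mu:2 Ld:0 B:1 rd:0 wr:3>
#6 ALU src=r0,r4 held:RD_PORT  <A:2 Mu:2 Ld:0 B:1 rd:0 wr:3>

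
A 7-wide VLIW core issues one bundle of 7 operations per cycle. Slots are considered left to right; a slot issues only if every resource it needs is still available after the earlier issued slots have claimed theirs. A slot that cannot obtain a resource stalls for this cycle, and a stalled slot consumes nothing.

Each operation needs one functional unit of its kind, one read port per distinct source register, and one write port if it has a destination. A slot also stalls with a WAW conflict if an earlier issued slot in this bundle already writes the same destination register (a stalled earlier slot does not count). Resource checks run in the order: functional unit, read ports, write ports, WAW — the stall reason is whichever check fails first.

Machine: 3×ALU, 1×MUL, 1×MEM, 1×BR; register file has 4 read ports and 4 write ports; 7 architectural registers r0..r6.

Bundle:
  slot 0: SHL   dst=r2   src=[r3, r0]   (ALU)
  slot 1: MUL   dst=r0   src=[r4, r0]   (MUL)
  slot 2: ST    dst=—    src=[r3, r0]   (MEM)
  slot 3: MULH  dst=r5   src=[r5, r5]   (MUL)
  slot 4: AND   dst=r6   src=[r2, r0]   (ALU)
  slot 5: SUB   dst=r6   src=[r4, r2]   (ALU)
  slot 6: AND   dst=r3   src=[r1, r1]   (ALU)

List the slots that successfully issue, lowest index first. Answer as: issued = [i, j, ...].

issued = [0, 1]

(0) want 1×ALU +2rd +1wr — yes → AL2|MU1|ME1|BR1|rd2|wr3
(1) want 1×MUL +2rd +1wr — yes → AL2|MU0|ME1|BR1|rd0|wr2
(2) want 1×MEM +2rd +0wr — RD_PORT → AL2|MU0|ME1|BR1|rd0|wr2
(3) want 1×MUL +1rd +1wr — FU → AL2|MU0|ME1|BR1|rd0|wr2
(4) want 1×ALU +2rd +1wr — RD_PORT → AL2|MU0|ME1|BR1|rd0|wr2
(5) want 1×ALU +2rd +1wr — RD_PORT → AL2|MU0|ME1|BR1|rd0|wr2
(6) want 1×ALU +1rd +1wr — RD_PORT → AL2|MU0|ME1|BR1|rd0|wr2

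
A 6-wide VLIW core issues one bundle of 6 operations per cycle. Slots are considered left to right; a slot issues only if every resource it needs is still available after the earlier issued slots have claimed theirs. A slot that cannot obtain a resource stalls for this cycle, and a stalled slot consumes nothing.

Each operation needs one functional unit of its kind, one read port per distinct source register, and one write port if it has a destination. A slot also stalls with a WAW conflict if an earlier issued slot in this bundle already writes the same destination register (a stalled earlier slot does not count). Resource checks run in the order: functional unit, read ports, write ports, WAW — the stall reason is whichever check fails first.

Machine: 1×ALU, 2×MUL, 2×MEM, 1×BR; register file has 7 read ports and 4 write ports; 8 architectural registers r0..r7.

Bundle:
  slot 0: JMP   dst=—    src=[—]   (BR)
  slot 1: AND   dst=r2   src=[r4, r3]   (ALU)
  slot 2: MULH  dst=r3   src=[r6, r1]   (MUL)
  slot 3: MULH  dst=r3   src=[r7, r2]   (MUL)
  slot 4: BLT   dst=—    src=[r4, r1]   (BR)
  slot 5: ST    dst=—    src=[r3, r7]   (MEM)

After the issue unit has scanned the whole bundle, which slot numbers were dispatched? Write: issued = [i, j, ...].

issued = [0, 1, 2, 5]

#0 BR src=- dispatched  <A:1 Mu:2 Ld:2 B:0 rd:7 wr:4>
#1 ALU src=r4,r3 dispatched  <A:0 Mu:2 Ld:2 B:0 rd:5 wr:3>
#2 MUL src=r6,r1 dispatched  <A:0 Mu:1 Ld:2 B:0 rd:3 wr:2>
#3 MUL src=r7,r2 held:WAW  <A:0 Mu:1 Ld:2 B:0 rd:3 wr:2>
#4 BR src=r4,r1 held:FU  <A:0 Mu:1 Ld:2 B:0 rd:3 wr:2>
#5 MEM src=r3,r7 dispatched  <A:0 Mu:1 Ld:1 B:0 rd:1 wr:2>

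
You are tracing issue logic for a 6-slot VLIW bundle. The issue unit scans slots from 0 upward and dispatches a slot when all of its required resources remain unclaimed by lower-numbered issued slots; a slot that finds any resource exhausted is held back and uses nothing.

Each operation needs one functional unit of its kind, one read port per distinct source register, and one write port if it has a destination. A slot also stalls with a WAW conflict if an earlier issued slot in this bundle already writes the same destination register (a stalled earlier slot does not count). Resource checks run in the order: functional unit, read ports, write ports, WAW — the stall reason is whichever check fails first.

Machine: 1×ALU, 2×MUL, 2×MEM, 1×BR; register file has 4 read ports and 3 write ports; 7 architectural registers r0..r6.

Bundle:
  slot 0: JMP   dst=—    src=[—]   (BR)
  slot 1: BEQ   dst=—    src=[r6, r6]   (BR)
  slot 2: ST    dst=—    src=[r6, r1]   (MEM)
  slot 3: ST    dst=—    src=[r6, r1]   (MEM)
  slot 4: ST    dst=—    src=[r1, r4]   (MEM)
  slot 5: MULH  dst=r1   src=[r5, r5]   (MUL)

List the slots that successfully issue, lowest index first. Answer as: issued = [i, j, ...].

issued = [0, 2, 3]

slot 0 (BR): ISSUE — free A1,Mu2,Ld2,B0 rp4 wp3
slot 1 (BR): stall FU — free A1,Mu2,Ld2,B0 rp4 wp3
slot 2 (MEM): ISSUE — free A1,Mu2,Ld1,B0 rp2 wp3
slot 3 (MEM): ISSUE — free A1,Mu2,Ld0,B0 rp0 wp3
slot 4 (MEM): stall FU — free A1,Mu2,Ld0,B0 rp0 wp3
slot 5 (MUL): stall RD_PORT — free A1,Mu2,Ld0,B0 rp0 wp3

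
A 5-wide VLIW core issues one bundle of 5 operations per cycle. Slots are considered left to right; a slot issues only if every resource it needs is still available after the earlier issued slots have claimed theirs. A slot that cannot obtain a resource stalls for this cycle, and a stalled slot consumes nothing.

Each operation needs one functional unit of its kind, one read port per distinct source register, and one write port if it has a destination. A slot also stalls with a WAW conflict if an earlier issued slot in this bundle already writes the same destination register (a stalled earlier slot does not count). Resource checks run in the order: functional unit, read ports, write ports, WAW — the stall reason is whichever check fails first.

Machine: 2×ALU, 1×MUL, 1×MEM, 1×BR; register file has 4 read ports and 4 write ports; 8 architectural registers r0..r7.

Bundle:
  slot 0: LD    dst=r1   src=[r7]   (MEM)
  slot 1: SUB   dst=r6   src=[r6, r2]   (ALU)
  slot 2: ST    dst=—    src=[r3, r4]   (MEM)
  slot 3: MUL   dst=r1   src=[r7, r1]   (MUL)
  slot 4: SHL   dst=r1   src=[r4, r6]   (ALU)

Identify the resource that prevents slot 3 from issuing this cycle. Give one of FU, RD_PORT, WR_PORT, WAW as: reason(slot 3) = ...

(0) want 1×MEM +1rd +1wr — yes → AL2|MU1|ME0|BR1|rd3|wr3
(1) want 1×ALU +2rd +1wr — yes → AL1|MU1|ME0|BR1|rd1|wr2
(2) want 1×MEM +2rd +0wr — FU → AL1|MU1|ME0|BR1|rd1|wr2
(3) want 1×MUL +2rd +1wr — RD_PORT → AL1|MU1|ME0|BR1|rd1|wr2
(4) want 1×ALU +2rd +1wr — RD_PORT → AL1|MU1|ME0|BR1|rd1|wr2

reason(slot 3) = RD_PORT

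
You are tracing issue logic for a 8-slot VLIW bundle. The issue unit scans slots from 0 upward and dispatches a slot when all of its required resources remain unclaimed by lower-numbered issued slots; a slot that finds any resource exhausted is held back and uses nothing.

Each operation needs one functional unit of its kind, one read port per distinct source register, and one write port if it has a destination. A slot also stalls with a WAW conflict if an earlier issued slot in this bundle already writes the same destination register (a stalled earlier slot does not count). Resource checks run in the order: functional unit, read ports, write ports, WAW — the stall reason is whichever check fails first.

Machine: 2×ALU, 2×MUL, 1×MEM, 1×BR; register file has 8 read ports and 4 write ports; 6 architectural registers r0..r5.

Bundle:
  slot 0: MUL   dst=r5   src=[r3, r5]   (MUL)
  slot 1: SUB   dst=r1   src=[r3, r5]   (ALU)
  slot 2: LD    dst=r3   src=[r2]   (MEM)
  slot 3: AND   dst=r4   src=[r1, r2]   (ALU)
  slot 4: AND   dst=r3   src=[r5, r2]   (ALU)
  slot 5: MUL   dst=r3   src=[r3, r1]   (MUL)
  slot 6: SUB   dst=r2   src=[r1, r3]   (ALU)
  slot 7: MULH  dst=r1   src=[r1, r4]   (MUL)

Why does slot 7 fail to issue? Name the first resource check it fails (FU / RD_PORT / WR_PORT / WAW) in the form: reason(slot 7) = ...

[0] MUL needs rd=2 wr=1: ok; after: ALU=2 MUL=1 MEM=1 BR=1, R=6, W=3
[1] ALU needs rd=2 wr=1: ok; after: ALU=1 MUL=1 MEM=1 BR=1, R=4, W=2
[2] MEM needs rd=1 wr=1: ok; after: ALU=1 MUL=1 MEM=0 BR=1, R=3, W=1
[3] ALU needs rd=2 wr=1: ok; after: ALU=0 MUL=1 MEM=0 BR=1, R=1, W=0
[4] ALU needs rd=2 wr=1: FU; after: ALU=0 MUL=1 MEM=0 BR=1, R=1, W=0
[5] MUL needs rd=2 wr=1: RD_PORT; after: ALU=0 MUL=1 MEM=0 BR=1, R=1, W=0
[6] ALU needs rd=2 wr=1: FU; after: ALU=0 MUL=1 MEM=0 BR=1, R=1, W=0
[7] MUL needs rd=2 wr=1: RD_PORT; after: ALU=0 MUL=1 MEM=0 BR=1, R=1, W=0

reason(slot 7) = RD_PORT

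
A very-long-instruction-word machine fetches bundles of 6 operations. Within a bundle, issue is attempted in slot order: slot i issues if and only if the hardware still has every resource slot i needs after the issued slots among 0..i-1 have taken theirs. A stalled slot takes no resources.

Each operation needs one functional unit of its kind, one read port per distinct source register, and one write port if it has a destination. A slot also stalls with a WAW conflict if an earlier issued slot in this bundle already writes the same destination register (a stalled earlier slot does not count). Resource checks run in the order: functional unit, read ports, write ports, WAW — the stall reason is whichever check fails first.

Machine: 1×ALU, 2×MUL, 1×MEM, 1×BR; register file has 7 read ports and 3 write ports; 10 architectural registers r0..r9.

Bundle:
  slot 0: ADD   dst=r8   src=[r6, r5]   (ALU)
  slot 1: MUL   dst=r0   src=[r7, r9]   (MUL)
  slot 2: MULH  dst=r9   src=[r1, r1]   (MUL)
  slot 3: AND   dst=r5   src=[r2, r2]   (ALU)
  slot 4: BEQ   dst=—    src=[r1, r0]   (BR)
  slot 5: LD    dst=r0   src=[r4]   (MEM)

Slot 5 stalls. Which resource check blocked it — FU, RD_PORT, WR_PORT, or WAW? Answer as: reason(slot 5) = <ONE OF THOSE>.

reason(slot 5) = RD_PORT

(0) want 1×ALU +2rd +1wr — yes → AL0|MU2|ME1|BR1|rd5|wr2
(1) want 1×MUL +2rd +1wr — yes → AL0|MU1|ME1|BR1|rd3|wr1
(2) want 1×MUL +1rd +1wr — yes → AL0|MU0|ME1|BR1|rd2|wr0
(3) want 1×ALU +1rd +1wr — FU → AL0|MU0|ME1|BR1|rd2|wr0
(4) want 1×BR +2rd +0wr — yes → AL0|MU0|ME1|BR0|rd0|wr0
(5) want 1×MEM +1rd +1wr — RD_PORT → AL0|MU0|ME1|BR0|rd0|wr0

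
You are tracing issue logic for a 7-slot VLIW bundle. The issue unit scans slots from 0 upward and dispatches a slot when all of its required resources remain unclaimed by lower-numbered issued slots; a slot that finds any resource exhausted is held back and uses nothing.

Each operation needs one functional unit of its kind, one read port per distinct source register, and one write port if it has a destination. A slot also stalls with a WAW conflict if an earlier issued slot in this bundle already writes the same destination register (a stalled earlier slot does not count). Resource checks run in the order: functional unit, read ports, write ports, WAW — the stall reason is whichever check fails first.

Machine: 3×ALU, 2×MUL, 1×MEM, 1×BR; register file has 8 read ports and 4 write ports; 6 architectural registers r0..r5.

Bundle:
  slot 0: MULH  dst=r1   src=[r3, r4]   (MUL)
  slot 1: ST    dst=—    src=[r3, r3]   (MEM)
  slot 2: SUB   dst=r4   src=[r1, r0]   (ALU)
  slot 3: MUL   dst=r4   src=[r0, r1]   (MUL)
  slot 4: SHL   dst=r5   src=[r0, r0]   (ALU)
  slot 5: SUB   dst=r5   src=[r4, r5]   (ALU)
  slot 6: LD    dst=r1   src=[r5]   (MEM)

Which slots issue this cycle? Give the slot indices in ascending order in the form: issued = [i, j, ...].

issued = [0, 1, 2, 4]

(0) want 1×MUL +2rd +1wr — yes → AL3|MU1|ME1|BR1|rd6|wr3
(1) want 1×MEM +1rd +0wr — yes → AL3|MU1|ME0|BR1|rd5|wr3
(2) want 1×ALU +2rd +1wr — yes → AL2|MU1|ME0|BR1|rd3|wr2
(3) want 1×MUL +2rd +1wr — WAW → AL2|MU1|ME0|BR1|rd3|wr2
(4) want 1×ALU +1rd +1wr — yes → AL1|MU1|ME0|BR1|rd2|wr1
(5) want 1×ALU +2rd +1wr — WAW → AL1|MU1|ME0|BR1|rd2|wr1
(6) want 1×MEM +1rd +1wr — FU → AL1|MU1|ME0|BR1|rd2|wr1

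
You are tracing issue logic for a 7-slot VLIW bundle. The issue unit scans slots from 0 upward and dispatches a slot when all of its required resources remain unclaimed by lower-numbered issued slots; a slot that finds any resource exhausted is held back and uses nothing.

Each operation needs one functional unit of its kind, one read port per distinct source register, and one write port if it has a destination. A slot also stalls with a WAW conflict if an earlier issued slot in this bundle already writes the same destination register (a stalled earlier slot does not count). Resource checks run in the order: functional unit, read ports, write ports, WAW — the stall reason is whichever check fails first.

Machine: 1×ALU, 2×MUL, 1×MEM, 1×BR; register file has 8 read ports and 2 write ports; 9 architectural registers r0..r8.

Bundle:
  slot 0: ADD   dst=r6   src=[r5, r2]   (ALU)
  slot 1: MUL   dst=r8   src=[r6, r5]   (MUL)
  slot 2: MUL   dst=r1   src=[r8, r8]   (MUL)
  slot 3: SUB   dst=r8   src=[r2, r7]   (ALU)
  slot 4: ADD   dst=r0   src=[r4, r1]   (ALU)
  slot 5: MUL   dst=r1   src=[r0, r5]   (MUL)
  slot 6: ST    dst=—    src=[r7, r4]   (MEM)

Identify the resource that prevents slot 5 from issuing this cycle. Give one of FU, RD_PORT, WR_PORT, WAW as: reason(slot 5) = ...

  0. ALU→r6 ⇒ go  {0A/2Mu/1Ld/1B | 6r 1w}
  1. MUL→r8 ⇒ go  {0A/1Mu/1Ld/1B | 4r 0w}
  2. MUL→r1 ⇒ no(WR_PORT)  {0A/1Mu/1Ld/1B | 4r 0w}
  3. ALU→r8 ⇒ no(FU)  {0A/1Mu/1Ld/1B | 4r 0w}
  4. ALU→r0 ⇒ no(FU)  {0A/1Mu/1Ld/1B | 4r 0w}
  5. MUL→r1 ⇒ no(WR_PORT)  {0A/1Mu/1Ld/1B | 4r 0w}
  6. MEM ⇒ go  {0A/1Mu/0Ld/1B | 2r 0w}

reason(slot 5) = WR_PORT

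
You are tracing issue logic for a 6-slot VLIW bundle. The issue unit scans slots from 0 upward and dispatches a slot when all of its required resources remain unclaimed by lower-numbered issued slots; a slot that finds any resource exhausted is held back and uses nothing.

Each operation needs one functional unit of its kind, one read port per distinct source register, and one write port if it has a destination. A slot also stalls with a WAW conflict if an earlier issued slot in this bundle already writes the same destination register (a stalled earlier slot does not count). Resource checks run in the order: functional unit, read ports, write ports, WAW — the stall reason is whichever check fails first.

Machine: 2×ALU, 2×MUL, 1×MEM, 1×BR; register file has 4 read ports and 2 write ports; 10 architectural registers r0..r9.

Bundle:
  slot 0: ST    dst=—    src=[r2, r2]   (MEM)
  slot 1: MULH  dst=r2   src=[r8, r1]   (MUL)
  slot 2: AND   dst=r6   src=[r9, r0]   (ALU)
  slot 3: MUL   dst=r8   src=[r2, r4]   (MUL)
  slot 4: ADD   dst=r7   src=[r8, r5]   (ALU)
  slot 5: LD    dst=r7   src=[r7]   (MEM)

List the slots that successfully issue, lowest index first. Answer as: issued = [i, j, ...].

issued = [0, 1]

slot 0 (MEM): ISSUE — free A2,Mu2,Ld0,B1 rp3 wp2
slot 1 (MUL): ISSUE — free A2,Mu1,Ld0,B1 rp1 wp1
slot 2 (ALU): stall RD_PORT — free A2,Mu1,Ld0,B1 rp1 wp1
slot 3 (MUL): stall RD_PORT — free A2,Mu1,Ld0,B1 rp1 wp1
slot 4 (ALU): stall RD_PORT — free A2,Mu1,Ld0,B1 rp1 wp1
slot 5 (MEM): stall FU — free A2,Mu1,Ld0,B1 rp1 wp1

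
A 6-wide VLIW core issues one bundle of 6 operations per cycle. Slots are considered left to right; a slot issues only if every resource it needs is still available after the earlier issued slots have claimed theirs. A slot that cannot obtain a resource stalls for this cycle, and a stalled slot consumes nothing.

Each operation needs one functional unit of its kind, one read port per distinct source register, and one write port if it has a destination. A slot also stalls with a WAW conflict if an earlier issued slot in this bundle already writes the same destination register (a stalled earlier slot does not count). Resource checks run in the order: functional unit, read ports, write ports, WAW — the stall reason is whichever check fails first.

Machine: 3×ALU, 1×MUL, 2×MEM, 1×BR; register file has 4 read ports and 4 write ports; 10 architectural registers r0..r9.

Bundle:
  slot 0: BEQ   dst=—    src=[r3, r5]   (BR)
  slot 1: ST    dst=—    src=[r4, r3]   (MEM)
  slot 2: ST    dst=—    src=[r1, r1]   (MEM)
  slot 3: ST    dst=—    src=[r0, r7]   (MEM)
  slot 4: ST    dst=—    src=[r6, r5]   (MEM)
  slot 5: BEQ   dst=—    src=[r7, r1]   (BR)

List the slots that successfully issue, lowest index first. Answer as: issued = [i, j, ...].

[0] BR needs rd=2 wr=0: ok; after: ALU=3 MUL=1 MEM=2 BR=0, R=2, W=4
[1] MEM needs rd=2 wr=0: ok; after: ALU=3 MUL=1 MEM=1 BR=0, R=0, W=4
[2] MEM needs rd=1 wr=0: RD_PORT; after: ALU=3 MUL=1 MEM=1 BR=0, R=0, W=4
[3] MEM needs rd=2 wr=0: RD_PORT; after: ALU=3 MUL=1 MEM=1 BR=0, R=0, W=4
[4] MEM needs rd=2 wr=0: RD_PORT; after: ALU=3 MUL=1 MEM=1 BR=0, R=0, W=4
[5] BR needs rd=2 wr=0: FU; after: ALU=3 MUL=1 MEM=1 BR=0, R=0, W=4

issued = [0, 1]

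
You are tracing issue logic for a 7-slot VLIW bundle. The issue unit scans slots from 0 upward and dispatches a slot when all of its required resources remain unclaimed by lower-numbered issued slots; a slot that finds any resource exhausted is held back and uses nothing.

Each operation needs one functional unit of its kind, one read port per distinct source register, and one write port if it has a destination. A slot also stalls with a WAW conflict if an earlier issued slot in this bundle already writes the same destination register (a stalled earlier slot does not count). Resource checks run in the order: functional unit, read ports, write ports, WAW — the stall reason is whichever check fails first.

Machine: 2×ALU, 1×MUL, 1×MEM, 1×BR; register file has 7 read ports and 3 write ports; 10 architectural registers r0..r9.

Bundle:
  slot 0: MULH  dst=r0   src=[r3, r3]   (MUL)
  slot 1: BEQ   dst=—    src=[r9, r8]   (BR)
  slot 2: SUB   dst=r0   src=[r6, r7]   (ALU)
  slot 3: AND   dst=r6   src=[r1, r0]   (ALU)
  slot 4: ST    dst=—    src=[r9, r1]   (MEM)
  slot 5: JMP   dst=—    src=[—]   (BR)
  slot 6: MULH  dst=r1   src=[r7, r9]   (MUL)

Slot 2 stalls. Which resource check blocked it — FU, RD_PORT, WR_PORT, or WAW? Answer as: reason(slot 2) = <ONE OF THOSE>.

[0] MUL needs rd=1 wr=1: ok; after: ALU=2 MUL=0 MEM=1 BR=1, R=6, W=2
[1] BR needs rd=2 wr=0: ok; after: ALU=2 MUL=0 MEM=1 BR=0, R=4, W=2
[2] ALU needs rd=2 wr=1: WAW; after: ALU=2 MUL=0 MEM=1 BR=0, R=4, W=2
[3] ALU needs rd=2 wr=1: ok; after: ALU=1 MUL=0 MEM=1 BR=0, R=2, W=1
[4] MEM needs rd=2 wr=0: ok; after: ALU=1 MUL=0 MEM=0 BR=0, R=0, W=1
[5] BR needs rd=0 wr=0: FU; after: ALU=1 MUL=0 MEM=0 BR=0, R=0, W=1
[6] MUL needs rd=2 wr=1: FU; after: ALU=1 MUL=0 MEM=0 BR=0, R=0, W=1

reason(slot 2) = WAW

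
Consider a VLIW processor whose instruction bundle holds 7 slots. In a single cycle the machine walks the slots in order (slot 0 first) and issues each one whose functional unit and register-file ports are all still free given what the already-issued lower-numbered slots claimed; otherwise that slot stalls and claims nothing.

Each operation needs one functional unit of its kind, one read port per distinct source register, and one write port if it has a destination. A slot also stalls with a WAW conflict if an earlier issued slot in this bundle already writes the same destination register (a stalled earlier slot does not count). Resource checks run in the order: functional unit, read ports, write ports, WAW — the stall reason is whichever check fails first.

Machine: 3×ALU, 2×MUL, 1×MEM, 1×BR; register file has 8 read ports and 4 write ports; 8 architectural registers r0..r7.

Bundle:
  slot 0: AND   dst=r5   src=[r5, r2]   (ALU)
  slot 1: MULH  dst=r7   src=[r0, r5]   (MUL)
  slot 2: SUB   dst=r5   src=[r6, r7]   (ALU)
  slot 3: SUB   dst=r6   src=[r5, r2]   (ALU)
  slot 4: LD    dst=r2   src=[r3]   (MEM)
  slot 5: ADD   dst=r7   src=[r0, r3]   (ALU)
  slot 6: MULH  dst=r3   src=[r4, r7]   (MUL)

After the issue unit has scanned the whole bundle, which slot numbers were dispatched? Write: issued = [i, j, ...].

issued = [0, 1, 3, 4]

  0. ALU→r5 ⇒ go  {2A/2Mu/1Ld/1B | 6r 3w}
  1. MUL→r7 ⇒ go  {2A/1Mu/1Ld/1B | 4r 2w}
  2. ALU→r5 ⇒ no(WAW)  {2A/1Mu/1Ld/1B | 4r 2w}
  3. ALU→r6 ⇒ go  {1A/1Mu/1Ld/1B | 2r 1w}
  4. MEM→r2 ⇒ go  {1A/1Mu/0Ld/1B | 1r 0w}
  5. ALU→r7 ⇒ no(RD_PORT)  {1A/1Mu/0Ld/1B | 1r 0w}
  6. MUL→r3 ⇒ no(RD_PORT)  {1A/1Mu/0Ld/1B | 1r 0w}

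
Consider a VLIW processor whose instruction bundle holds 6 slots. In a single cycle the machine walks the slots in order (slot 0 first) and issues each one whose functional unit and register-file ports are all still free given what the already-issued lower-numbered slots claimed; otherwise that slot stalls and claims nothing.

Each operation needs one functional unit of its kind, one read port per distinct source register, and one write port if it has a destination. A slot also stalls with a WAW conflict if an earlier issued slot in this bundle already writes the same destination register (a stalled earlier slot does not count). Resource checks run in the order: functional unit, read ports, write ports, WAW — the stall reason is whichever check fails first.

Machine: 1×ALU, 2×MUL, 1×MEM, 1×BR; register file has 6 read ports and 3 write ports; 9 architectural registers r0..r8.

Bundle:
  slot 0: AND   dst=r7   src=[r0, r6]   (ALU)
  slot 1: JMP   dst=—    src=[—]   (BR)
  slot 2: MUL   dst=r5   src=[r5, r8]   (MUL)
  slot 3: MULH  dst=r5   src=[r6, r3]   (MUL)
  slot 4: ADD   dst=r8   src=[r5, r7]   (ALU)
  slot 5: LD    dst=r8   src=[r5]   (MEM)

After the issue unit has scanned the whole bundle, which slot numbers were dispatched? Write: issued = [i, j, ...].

#0 ALU src=r0,r6 dispatched  <A:0 Mu:2 Ld:1 B:1 rd:4 wr:2>
#1 BR src=- dispatched  <A:0 Mu:2 Ld:1 B:0 rd:4 wr:2>
#2 MUL src=r5,r8 dispatched  <A:0 Mu:1 Ld:1 B:0 rd:2 wr:1>
#3 MUL src=r6,r3 held:WAW  <A:0 Mu:1 Ld:1 B:0 rd:2 wr:1>
#4 ALU src=r5,r7 held:FU  <A:0 Mu:1 Ld:1 B:0 rd:2 wr:1>
#5 MEM src=r5 dispatched  <A:0 Mu:1 Ld:0 B:0 rd:1 wr:0>

issued = [0, 1, 2, 5]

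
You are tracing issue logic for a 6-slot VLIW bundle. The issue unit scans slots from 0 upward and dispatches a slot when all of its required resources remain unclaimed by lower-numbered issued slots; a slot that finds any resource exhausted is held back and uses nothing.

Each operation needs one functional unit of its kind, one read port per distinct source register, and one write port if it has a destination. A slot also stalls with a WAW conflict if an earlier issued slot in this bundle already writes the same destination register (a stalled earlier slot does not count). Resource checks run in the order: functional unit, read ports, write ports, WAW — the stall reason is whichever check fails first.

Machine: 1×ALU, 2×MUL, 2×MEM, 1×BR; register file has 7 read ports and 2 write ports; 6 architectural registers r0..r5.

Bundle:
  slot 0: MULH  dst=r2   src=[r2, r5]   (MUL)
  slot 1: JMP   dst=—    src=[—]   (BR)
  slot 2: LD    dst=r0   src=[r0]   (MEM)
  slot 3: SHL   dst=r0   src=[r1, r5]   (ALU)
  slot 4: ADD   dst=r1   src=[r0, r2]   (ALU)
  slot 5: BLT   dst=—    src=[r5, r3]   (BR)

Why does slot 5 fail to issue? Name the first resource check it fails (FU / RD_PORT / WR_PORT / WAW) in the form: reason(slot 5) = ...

#0 MUL src=r2,r5 dispatched  <A:1 Mu:1 Ld:2 B:1 rd:5 wr:1>
#1 BR src=- dispatched  <A:1 Mu:1 Ld:2 B:0 rd:5 wr:1>
#2 MEM src=r0 dispatched  <A:1 Mu:1 Ld:1 B:0 rd:4 wr:0>
#3 ALU src=r1,r5 held:WR_PORT  <A:1 Mu:1 Ld:1 B:0 rd:4 wr:0>
#4 ALU src=r0,r2 held:WR_PORT  <A:1 Mu:1 Ld:1 B:0 rd:4 wr:0>
#5 BR src=r5,r3 held:FU  <A:1 Mu:1 Ld:1 B:0 rd:4 wr:0>

reason(slot 5) = FU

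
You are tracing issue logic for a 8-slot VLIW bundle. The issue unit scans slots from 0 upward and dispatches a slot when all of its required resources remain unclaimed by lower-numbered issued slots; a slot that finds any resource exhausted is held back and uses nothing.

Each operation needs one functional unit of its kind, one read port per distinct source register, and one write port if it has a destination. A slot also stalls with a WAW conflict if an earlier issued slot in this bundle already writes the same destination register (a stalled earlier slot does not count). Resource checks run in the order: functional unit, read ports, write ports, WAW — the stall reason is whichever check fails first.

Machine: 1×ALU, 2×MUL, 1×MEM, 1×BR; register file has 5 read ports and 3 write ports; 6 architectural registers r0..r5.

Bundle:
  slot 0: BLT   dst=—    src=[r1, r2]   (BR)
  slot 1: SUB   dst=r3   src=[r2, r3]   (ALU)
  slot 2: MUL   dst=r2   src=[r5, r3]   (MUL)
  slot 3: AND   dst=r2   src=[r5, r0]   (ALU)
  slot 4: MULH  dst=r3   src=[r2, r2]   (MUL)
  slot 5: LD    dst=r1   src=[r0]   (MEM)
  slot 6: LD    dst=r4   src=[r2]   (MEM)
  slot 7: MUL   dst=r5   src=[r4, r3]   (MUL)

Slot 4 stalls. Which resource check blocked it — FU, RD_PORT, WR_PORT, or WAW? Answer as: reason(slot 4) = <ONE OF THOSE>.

#0 BR src=r1,r2 dispatched  <A:1 Mu:2 Ld:1 B:0 rd:3 wr:3>
#1 ALU src=r2,r3 dispatched  <A:0 Mu:2 Ld:1 B:0 rd:1 wr:2>
#2 MUL src=r5,r3 held:RD_PORT  <A:0 Mu:2 Ld:1 B:0 rd:1 wr:2>
#3 ALU src=r5,r0 held:FU  <A:0 Mu:2 Ld:1 B:0 rd:1 wr:2>
#4 MUL src=r2,r2 held:WAW  <A:0 Mu:2 Ld:1 B:0 rd:1 wr:2>
#5 MEM src=r0 dispatched  <A:0 Mu:2 Ld:0 B:0 rd:0 wr:1>
#6 MEM src=r2 held:FU  <A:0 Mu:2 Ld:0 B:0 rd:0 wr:1>
#7 MUL src=r4,r3 held:RD_PORT  <A:0 Mu:2 Ld:0 B:0 rd:0 wr:1>

reason(slot 4) = WAW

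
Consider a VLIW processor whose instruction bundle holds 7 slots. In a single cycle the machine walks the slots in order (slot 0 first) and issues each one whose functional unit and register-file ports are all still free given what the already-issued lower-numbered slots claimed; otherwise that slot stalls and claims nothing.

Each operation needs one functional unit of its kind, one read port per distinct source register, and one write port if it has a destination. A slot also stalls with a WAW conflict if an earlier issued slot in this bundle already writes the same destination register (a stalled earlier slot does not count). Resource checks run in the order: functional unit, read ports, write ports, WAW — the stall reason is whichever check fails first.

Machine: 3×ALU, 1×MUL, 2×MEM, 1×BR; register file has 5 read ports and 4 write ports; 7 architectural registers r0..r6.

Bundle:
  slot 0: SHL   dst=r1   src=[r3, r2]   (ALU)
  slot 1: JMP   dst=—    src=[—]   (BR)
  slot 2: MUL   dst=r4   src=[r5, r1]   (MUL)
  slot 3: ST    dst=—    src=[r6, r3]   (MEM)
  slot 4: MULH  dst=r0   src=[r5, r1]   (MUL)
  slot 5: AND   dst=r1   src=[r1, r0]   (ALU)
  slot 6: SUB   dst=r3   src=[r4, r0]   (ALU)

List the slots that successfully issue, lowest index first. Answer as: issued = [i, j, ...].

slot 0 (ALU): ISSUE — free A2,Mu1,Ld2,B1 rp3 wp3
slot 1 (BR): ISSUE — free A2,Mu1,Ld2,B0 rp3 wp3
slot 2 (MUL): ISSUE — free A2,Mu0,Ld2,B0 rp1 wp2
slot 3 (MEM): stall RD_PORT — free A2,Mu0,Ld2,B0 rp1 wp2
slot 4 (MUL): stall FU — free A2,Mu0,Ld2,B0 rp1 wp2
slot 5 (ALU): stall RD_PORT — free A2,Mu0,Ld2,B0 rp1 wp2
slot 6 (ALU): stall RD_PORT — free A2,Mu0,Ld2,B0 rp1 wp2

issued = [0, 1, 2]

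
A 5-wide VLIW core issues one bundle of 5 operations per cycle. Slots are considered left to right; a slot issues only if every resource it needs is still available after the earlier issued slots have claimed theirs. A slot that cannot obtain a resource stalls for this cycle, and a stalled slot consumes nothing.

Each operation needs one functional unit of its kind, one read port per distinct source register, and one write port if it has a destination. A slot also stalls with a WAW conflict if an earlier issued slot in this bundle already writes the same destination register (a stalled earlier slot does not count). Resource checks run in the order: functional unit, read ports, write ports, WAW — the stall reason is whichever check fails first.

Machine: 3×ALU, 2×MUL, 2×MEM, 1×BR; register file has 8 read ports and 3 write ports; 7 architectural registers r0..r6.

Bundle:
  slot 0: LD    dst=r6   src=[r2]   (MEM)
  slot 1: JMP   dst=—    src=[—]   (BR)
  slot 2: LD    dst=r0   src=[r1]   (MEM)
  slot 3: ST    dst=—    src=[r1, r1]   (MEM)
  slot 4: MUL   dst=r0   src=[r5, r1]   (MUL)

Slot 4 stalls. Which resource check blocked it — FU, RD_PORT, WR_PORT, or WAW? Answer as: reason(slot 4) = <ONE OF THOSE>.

reason(slot 4) = WAW

slot 0 (MEM): ISSUE — free A3,Mu2,Ld1,B1 rp7 wp2
slot 1 (BR): ISSUE — free A3,Mu2,Ld1,B0 rp7 wp2
slot 2 (MEM): ISSUE — free A3,Mu2,Ld0,B0 rp6 wp1
slot 3 (MEM): stall FU — free A3,Mu2,Ld0,B0 rp6 wp1
slot 4 (MUL): stall WAW — free A3,Mu2,Ld0,B0 rp6 wp1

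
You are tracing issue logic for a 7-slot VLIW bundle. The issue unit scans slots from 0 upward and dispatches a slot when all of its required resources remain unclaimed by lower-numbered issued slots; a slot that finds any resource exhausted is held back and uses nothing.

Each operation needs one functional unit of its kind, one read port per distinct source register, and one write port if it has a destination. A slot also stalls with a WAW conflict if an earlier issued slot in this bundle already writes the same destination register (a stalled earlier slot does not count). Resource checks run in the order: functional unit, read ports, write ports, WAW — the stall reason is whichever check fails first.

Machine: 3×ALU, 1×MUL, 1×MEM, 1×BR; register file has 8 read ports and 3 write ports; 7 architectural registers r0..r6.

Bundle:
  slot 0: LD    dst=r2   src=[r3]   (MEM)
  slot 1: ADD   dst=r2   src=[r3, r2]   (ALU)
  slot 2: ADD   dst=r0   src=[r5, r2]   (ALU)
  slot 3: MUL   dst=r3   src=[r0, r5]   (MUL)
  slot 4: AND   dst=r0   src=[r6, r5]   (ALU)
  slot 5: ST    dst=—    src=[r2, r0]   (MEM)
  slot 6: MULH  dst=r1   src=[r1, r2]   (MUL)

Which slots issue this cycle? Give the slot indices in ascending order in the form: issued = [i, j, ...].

issued = [0, 2, 3]

[0] MEM needs rd=1 wr=1: ok; after: ALU=3 MUL=1 MEM=0 BR=1, R=7, W=2
[1] ALU needs rd=2 wr=1: WAW; after: ALU=3 MUL=1 MEM=0 BR=1, R=7, W=2
[2] ALU needs rd=2 wr=1: ok; after: ALU=2 MUL=1 MEM=0 BR=1, R=5, W=1
[3] MUL needs rd=2 wr=1: ok; after: ALU=2 MUL=0 MEM=0 BR=1, R=3, W=0
[4] ALU needs rd=2 wr=1: WR_PORT; after: ALU=2 MUL=0 MEM=0 BR=1, R=3, W=0
[5] MEM needs rd=2 wr=0: FU; after: ALU=2 MUL=0 MEM=0 BR=1, R=3, W=0
[6] MUL needs rd=2 wr=1: FU; after: ALU=2 MUL=0 MEM=0 BR=1, R=3, W=0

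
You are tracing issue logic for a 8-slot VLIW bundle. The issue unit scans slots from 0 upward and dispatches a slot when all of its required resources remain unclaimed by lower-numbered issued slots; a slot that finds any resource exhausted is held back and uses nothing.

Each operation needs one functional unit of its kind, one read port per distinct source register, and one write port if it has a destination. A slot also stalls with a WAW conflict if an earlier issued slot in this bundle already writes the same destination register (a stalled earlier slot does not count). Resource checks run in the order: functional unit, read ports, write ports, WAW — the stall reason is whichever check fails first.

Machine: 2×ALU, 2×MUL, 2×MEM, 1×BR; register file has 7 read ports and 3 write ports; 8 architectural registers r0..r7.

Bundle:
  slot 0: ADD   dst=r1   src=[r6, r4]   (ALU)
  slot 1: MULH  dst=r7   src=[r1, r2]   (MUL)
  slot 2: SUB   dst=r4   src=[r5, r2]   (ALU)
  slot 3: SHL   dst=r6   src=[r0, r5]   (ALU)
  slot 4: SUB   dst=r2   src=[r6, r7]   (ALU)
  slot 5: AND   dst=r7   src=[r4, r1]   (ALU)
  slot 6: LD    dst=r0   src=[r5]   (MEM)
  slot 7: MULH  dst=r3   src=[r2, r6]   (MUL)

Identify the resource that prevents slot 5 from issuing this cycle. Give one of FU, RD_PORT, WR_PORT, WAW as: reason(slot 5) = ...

[0] ALU needs rd=2 wr=1: ok; after: ALU=1 MUL=2 MEM=2 BR=1, R=5, W=2
[1] MUL needs rd=2 wr=1: ok; after: ALU=1 MUL=1 MEM=2 BR=1, R=3, W=1
[2] ALU needs rd=2 wr=1: ok; after: ALU=0 MUL=1 MEM=2 BR=1, R=1, W=0
[3] ALU needs rd=2 wr=1: FU; after: ALU=0 MUL=1 MEM=2 BR=1, R=1, W=0
[4] ALU needs rd=2 wr=1: FU; after: ALU=0 MUL=1 MEM=2 BR=1, R=1, W=0
[5] ALU needs rd=2 wr=1: FU; after: ALU=0 MUL=1 MEM=2 BR=1, R=1, W=0
[6] MEM needs rd=1 wr=1: WR_PORT; after: ALU=0 MUL=1 MEM=2 BR=1, R=1, W=0
[7] MUL needs rd=2 wr=1: RD_PORT; after: ALU=0 MUL=1 MEM=2 BR=1, R=1, W=0

reason(slot 5) = FU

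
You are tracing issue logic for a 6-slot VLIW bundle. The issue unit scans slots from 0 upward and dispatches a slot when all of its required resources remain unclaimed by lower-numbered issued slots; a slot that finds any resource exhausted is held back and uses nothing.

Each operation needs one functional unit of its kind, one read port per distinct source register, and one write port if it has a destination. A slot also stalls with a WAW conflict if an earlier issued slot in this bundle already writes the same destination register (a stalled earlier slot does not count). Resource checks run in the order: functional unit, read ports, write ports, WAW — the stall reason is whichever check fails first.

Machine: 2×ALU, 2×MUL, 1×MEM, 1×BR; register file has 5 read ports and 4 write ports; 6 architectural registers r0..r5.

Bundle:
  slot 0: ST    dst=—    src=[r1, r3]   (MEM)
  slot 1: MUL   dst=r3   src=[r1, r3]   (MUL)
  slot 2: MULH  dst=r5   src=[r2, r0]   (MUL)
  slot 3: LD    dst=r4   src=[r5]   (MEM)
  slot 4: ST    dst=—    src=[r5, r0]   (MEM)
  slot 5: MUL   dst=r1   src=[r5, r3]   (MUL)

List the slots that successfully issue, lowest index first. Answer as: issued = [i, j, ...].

issued = [0, 1]

  0. MEM ⇒ go  {2A/2Mu/0Ld/1B | 3r 4w}
  1. MUL→r3 ⇒ go  {2A/1Mu/0Ld/1B | 1r 3w}
  2. MUL→r5 ⇒ no(RD_PORT)  {2A/1Mu/0Ld/1B | 1r 3w}
  3. MEM→r4 ⇒ no(FU)  {2A/1Mu/0Ld/1B | 1r 3w}
  4. MEM ⇒ no(FU)  {2A/1Mu/0Ld/1B | 1r 3w}
  5. MUL→r1 ⇒ no(RD_PORT)  {2A/1Mu/0Ld/1B | 1r 3w}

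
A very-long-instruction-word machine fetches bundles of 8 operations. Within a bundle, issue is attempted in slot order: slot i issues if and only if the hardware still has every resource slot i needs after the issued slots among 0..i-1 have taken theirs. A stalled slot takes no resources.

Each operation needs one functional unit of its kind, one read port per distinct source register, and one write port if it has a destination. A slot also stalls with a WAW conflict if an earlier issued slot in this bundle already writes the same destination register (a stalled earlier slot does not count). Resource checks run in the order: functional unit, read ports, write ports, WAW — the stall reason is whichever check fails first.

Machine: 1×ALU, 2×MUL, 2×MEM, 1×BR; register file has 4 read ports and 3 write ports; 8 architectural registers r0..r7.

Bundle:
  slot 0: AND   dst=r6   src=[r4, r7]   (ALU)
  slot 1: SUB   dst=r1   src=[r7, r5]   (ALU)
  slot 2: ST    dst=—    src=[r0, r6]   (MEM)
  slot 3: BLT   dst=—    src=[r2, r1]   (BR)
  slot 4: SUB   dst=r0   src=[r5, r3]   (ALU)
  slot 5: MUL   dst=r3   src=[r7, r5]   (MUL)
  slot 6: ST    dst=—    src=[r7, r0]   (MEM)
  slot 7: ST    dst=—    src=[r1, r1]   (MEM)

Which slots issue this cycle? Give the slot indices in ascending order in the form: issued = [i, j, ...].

(0) want 1×ALU +2rd +1wr — yes → AL0|MU2|ME2|BR1|rd2|wr2
(1) want 1×ALU +2rd +1wr — FU → AL0|MU2|ME2|BR1|rd2|wr2
(2) want 1×MEM +2rd +0wr — yes → AL0|MU2|ME1|BR1|rd0|wr2
(3) want 1×BR +2rd +0wr — RD_PORT → AL0|MU2|ME1|BR1|rd0|wr2
(4) want 1×ALU +2rd +1wr — FU → AL0|MU2|ME1|BR1|rd0|wr2
(5) want 1×MUL +2rd +1wr — RD_PORT → AL0|MU2|ME1|BR1|rd0|wr2
(6) want 1×MEM +2rd +0wr — RD_PORT → AL0|MU2|ME1|BR1|rd0|wr2
(7) want 1×MEM +1rd +0wr — RD_PORT → AL0|MU2|ME1|BR1|rd0|wr2

issued = [0, 2]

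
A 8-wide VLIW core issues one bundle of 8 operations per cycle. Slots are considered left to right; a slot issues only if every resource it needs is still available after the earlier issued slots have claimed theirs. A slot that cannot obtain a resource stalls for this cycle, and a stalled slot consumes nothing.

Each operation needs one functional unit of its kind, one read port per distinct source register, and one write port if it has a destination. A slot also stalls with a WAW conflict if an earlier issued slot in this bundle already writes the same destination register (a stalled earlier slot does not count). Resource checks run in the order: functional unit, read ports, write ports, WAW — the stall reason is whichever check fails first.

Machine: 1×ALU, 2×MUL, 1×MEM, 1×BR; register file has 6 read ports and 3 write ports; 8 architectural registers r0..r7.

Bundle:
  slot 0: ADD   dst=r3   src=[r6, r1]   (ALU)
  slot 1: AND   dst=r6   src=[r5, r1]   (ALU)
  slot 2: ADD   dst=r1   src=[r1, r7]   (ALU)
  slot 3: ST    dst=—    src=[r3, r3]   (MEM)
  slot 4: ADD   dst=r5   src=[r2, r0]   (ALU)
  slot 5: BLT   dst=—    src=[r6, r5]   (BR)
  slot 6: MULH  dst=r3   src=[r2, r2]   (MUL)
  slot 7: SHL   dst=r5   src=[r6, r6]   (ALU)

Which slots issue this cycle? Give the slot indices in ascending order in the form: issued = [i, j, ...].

issued = [0, 3, 5]

slot 0 (ALU): ISSUE — free A0,Mu2,Ld1,B1 rp4 wp2
slot 1 (ALU): stall FU — free A0,Mu2,Ld1,B1 rp4 wp2
slot 2 (ALU): stall FU — free A0,Mu2,Ld1,B1 rp4 wp2
slot 3 (MEM): ISSUE — free A0,Mu2,Ld0,B1 rp3 wp2
slot 4 (ALU): stall FU — free A0,Mu2,Ld0,B1 rp3 wp2
slot 5 (BR): ISSUE — free A0,Mu2,Ld0,B0 rp1 wp2
slot 6 (MUL): stall WAW — free A0,Mu2,Ld0,B0 rp1 wp2
slot 7 (ALU): stall FU — free A0,Mu2,Ld0,B0 rp1 wp2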